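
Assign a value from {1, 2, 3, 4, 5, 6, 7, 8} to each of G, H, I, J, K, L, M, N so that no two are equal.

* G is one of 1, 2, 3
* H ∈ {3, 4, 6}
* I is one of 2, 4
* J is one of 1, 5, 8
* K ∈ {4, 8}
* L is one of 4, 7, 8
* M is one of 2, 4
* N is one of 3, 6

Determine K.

8

Among the 8 variables, 5 fits only J (and all 8 values in {1, 2, 3, 4, 5, 6, 7, 8} must be used), so J = 5.
The 7 still-open variables draw from only 7 values {1, 2, 3, 4, 6, 7, 8}, so each is used; only G can be 1, hence G = 1.
The 6 still-open variables together cover exactly {2, 3, 4, 6, 7, 8} — 6 values for 6 variables — and 7 appears only in L's list, so L = 7.
The 5 still-open variables draw from only 5 values {2, 3, 4, 6, 8}, so each is used; only K can be 8, hence K = 8.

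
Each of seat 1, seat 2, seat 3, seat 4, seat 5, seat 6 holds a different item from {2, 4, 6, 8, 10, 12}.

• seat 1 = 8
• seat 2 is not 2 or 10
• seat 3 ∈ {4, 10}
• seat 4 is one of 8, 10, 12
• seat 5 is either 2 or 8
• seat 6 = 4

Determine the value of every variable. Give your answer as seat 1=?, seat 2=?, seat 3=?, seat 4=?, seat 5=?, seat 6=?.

seat 1 has just one choice, so seat 1 = 8. So seat 2, seat 4, seat 5 can't be 8.
seat 5's domain is down to {2}, so seat 5 = 2.
That leaves seat 6 = 4. Eliminate 4 elsewhere: seat 2, seat 3.
seat 3 must be 10 (only option left). Eliminate 10 elsewhere: seat 4.
seat 4's domain is down to {12}, so seat 4 = 12. Strike 12 from seat 2.
seat 2 has just one choice, so seat 2 = 6.

seat 1=8, seat 2=6, seat 3=10, seat 4=12, seat 5=2, seat 6=4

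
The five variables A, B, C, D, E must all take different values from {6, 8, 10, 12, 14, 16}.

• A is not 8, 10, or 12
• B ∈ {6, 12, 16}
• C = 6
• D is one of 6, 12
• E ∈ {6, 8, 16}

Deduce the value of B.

C must be 6 (only option left). Strike 6 from A, B, D, E.
D has just one choice, so D = 12. So B can't be 12.
So B = 16.

16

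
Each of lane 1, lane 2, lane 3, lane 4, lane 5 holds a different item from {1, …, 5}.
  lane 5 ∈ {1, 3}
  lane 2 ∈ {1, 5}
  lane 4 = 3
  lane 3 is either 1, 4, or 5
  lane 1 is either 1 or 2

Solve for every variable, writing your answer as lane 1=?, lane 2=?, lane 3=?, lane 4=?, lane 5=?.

lane 4 must be 3 (only option left). Strike 3 from lane 5.
lane 5 has just one choice, so lane 5 = 1. Strike 1 from lane 1, lane 2, lane 3.
That leaves lane 1 = 2.
lane 2 has just one choice, so lane 2 = 5. Eliminate 5 elsewhere: lane 3.
That leaves lane 3 = 4.

lane 1=2, lane 2=5, lane 3=4, lane 4=3, lane 5=1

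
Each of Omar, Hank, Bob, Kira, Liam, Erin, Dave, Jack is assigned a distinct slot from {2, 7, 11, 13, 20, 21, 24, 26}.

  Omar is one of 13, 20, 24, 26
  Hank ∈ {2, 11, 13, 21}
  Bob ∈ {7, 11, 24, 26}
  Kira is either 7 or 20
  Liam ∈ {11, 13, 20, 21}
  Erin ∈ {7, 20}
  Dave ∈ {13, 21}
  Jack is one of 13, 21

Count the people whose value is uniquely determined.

2

Among the 8 variables, 2 fits only Hank (and all 8 values in {2, 7, 11, 13, 20, 21, 24, 26} must be used), so Hank = 2.
Kira and Erin between them cover only {7, 20} — a naked pair. Remove those values from Omar, Bob, Liam.
Dave and Jack share exactly the 2 values {13, 21}; by pigeonhole those values go to them, so strike 13, 21 from Omar, Liam.
Liam must be 11 (only option left). Eliminate 11 elsewhere: Bob.
Determined: Hank=2, Liam=11. The other people each still have more than one consistent value. That makes 2.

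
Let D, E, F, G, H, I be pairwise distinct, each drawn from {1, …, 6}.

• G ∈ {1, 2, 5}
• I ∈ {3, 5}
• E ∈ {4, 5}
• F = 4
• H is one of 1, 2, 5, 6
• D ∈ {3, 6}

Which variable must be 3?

I

F's domain is down to {4}, so F = 4. So E can't be 4.
E's domain is down to {5}, so E = 5. Strike 5 from G, H, I.
So 3 goes to I.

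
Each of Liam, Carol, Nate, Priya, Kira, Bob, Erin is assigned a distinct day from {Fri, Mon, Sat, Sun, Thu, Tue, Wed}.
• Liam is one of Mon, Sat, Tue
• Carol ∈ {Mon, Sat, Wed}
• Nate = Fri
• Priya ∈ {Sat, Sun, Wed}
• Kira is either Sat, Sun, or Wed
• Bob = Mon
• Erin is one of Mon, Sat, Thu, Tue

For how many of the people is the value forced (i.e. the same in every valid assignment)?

Nate must be Fri (only option left).
That leaves Bob = Mon. Remove Mon from Liam, Carol, Erin.
Among the 5 still-open variables, Thu fits only Erin (and all 5 values in {Sat, Sun, Thu, Tue, Wed} must be used), so Erin = Thu.
The 4 still-open variables together cover exactly {Sat, Sun, Tue, Wed} — 4 values for 4 variables — and Tue appears only in Liam's list, so Liam = Tue.
Determined: Liam=Tue, Nate=Fri, Bob=Mon, Erin=Thu. The other people each still have more than one consistent value. That makes 4.

4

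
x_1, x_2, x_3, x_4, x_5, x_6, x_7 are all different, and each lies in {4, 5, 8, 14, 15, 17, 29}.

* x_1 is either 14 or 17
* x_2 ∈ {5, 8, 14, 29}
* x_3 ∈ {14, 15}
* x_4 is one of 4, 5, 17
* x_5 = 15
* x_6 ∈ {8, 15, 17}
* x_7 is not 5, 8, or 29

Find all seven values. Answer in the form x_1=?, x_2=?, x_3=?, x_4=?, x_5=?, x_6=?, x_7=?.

x_1=17, x_2=29, x_3=14, x_4=5, x_5=15, x_6=8, x_7=4

x_5 must be 15 (only option left). Eliminate 15 elsewhere: x_3, x_6, x_7.
x_3's domain is down to {14}, so x_3 = 14. So x_1, x_2, x_7 can't be 14.
x_1 has just one choice, so x_1 = 17. Strike 17 from x_4, x_6, x_7.
x_6's domain is down to {8}, so x_6 = 8. Remove 8 from x_2.
x_7 must be 4 (only option left). Strike 4 from x_4.
x_4 has just one choice, so x_4 = 5. Strike 5 from x_2.
x_2's domain is down to {29}, so x_2 = 29.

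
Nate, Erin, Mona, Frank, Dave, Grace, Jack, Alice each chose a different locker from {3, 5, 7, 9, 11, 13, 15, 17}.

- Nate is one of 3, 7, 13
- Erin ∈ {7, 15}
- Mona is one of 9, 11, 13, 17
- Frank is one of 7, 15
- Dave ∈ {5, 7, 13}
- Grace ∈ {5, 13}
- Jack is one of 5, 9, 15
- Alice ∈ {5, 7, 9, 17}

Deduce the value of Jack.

9

The 8 variables together cover exactly {3, 5, 7, 9, 11, 13, 15, 17} — 8 values for 8 variables — and 3 appears only in Nate's list, so Nate = 3.
The 7 still-open variables draw from only 7 values {5, 7, 9, 11, 13, 15, 17}, so each is used; only Mona can be 11, hence Mona = 11.
The 6 still-open variables draw from only 6 values {5, 7, 9, 13, 15, 17}, so each is used; only Alice can be 17, hence Alice = 17.
The 5 still-open variables together cover exactly {5, 7, 9, 13, 15} — 5 values for 5 variables — and 9 appears only in Jack's list, so Jack = 9.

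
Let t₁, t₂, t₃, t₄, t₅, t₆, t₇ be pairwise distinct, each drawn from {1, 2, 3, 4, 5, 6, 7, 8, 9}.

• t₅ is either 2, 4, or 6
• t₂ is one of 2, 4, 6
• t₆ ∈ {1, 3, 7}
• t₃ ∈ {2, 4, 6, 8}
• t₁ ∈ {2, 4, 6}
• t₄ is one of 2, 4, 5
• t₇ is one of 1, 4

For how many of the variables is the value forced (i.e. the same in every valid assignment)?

3

t₁, t₂, t₅ between them cover only {2, 4, 6} — a naked triple. Remove those values from t₃, t₄, t₇.
t₃ must be 8 (only option left).
t₄ must be 5 (only option left).
t₇ must be 1 (only option left). Eliminate 1 elsewhere: t₆.
Determined: t₃=8, t₄=5, t₇=1. The other variables each still have more than one consistent value. That makes 3.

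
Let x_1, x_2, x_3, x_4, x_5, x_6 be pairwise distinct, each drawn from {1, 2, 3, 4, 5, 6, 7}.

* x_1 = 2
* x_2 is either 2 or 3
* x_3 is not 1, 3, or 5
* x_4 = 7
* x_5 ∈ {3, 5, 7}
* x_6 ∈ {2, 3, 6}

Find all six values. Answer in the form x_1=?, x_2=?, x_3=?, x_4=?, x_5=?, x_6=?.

x_1=2, x_2=3, x_3=4, x_4=7, x_5=5, x_6=6

x_1 has just one choice, so x_1 = 2. Strike 2 from x_2, x_3, x_6.
x_2 must be 3 (only option left). Strike 3 from x_5, x_6.
x_4 has just one choice, so x_4 = 7. So x_3, x_5 can't be 7.
That leaves x_5 = 5.
That leaves x_6 = 6. Strike 6 from x_3.
x_3 must be 4 (only option left).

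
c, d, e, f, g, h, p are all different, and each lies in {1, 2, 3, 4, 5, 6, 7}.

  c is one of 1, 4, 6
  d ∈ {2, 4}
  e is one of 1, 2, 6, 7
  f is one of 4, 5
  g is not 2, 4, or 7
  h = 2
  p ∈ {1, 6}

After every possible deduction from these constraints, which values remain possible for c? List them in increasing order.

h has just one choice, so h = 2. Remove 2 from d, e.
d must be 4 (only option left). Remove 4 from c, f.
f has just one choice, so f = 5. So g can't be 5.
The 4 still-open variables together cover exactly {1, 3, 6, 7} — 4 values for 4 variables — and 3 appears only in g's list, so g = 3.
The 3 still-open variables draw from only 3 values {1, 6, 7}, so each is used; only e can be 7, hence e = 7.
No further eliminations apply; c can still be any of 1, 6.

1, 6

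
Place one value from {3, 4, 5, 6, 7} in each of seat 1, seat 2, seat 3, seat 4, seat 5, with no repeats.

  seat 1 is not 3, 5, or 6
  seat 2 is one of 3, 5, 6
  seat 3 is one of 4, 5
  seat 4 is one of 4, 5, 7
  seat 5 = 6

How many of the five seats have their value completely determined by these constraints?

seat 5 must be 6 (only option left). So seat 2 can't be 6.
The 4 still-open variables draw from only 4 values {3, 4, 5, 7}, so each is used; only seat 2 can be 3, hence seat 2 = 3.
Determined: seat 2=3, seat 5=6. The other seats each still have more than one consistent value. That makes 2.

2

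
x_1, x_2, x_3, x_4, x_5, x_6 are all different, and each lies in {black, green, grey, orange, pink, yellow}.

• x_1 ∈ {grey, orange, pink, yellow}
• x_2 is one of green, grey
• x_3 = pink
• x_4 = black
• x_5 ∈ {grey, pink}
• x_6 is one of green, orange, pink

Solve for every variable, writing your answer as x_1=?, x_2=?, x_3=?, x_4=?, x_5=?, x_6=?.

x_1=yellow, x_2=green, x_3=pink, x_4=black, x_5=grey, x_6=orange

x_3 must be pink (only option left). Eliminate pink elsewhere: x_1, x_5, x_6.
x_4 has just one choice, so x_4 = black.
That leaves x_5 = grey. Eliminate grey elsewhere: x_1, x_2.
That leaves x_2 = green. Remove green from x_6.
x_6 must be orange (only option left). Eliminate orange elsewhere: x_1.
x_1 must be yellow (only option left).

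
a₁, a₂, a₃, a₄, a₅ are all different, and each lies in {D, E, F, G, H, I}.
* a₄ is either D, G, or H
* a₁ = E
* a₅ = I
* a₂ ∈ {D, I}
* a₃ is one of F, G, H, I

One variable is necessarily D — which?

a₂

a₁'s domain is down to {E}, so a₁ = E.
a₅ has just one choice, so a₅ = I. Eliminate I elsewhere: a₂, a₃.
So D goes to a₂.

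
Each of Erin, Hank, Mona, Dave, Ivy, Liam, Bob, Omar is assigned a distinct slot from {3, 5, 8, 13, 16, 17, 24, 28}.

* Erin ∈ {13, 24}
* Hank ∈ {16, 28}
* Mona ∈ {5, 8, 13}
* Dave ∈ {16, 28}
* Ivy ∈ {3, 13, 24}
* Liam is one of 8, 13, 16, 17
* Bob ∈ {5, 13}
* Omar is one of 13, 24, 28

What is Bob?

5

Among the 8 variables, 3 fits only Ivy (and all 8 values in {3, 5, 8, 13, 16, 17, 24, 28} must be used), so Ivy = 3.
The 7 still-open variables draw from only 7 values {5, 8, 13, 16, 17, 24, 28}, so each is used; only Liam can be 17, hence Liam = 17.
The 6 still-open variables draw from only 6 values {5, 8, 13, 16, 24, 28}, so each is used; only Mona can be 8, hence Mona = 8.
The 5 still-open variables together cover exactly {5, 13, 16, 24, 28} — 5 values for 5 variables — and 5 appears only in Bob's list, so Bob = 5.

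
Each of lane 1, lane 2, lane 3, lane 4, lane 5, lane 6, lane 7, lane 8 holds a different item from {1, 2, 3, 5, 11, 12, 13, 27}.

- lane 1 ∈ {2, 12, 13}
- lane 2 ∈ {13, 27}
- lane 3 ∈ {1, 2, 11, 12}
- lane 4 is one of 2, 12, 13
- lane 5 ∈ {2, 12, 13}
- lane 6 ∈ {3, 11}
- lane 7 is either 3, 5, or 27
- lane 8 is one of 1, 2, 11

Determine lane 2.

27

Among the 8 variables, 5 fits only lane 7 (and all 8 values in {1, 2, 3, 5, 11, 12, 13, 27} must be used), so lane 7 = 5.
The 7 still-open variables together cover exactly {1, 2, 3, 11, 12, 13, 27} — 7 values for 7 variables — and 3 appears only in lane 6's list, so lane 6 = 3.
Among the 6 still-open variables, 27 fits only lane 2 (and all 6 values in {1, 2, 11, 12, 13, 27} must be used), so lane 2 = 27.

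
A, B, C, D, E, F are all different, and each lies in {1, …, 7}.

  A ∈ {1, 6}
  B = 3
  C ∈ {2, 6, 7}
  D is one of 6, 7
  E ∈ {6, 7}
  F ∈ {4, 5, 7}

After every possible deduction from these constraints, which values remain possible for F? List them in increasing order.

B must be 3 (only option left).
D and E share exactly the 2 values {6, 7}; by pigeonhole those values go to them, so strike 6, 7 from A, C, F.
That leaves A = 1.
C's domain is down to {2}, so C = 2.
No further eliminations apply; F can still be any of 4, 5.

4, 5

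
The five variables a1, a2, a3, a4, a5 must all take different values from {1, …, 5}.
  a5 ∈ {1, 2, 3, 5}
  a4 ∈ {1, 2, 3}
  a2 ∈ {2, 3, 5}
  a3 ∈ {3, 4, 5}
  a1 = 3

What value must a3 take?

a1's domain is down to {3}, so a1 = 3. So a2, a3, a4, a5 can't be 3.
The 4 still-open variables together cover exactly {1, 2, 4, 5} — 4 values for 4 variables — and 4 appears only in a3's list, so a3 = 4.

4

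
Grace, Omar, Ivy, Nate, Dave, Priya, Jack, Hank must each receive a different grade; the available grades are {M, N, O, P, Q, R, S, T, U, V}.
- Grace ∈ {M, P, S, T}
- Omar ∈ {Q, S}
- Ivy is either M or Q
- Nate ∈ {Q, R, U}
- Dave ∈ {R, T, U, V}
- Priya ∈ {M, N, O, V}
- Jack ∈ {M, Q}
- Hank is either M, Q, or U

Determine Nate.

The 2 variables Ivy and Jack are confined to {M, Q}, which locks those values in; drop them from Grace, Omar, Nate, Priya, Hank.
Omar must be S (only option left). So Grace can't be S.
That leaves Hank = U. Remove U from Nate, Dave.
So Nate = R.

R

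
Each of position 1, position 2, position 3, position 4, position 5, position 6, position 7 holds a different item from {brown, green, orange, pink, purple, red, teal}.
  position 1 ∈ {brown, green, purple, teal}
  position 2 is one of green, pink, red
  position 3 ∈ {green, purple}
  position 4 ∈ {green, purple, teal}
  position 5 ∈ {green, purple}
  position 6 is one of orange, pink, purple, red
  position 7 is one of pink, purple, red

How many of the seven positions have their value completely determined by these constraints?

3

Among the 7 variables, brown fits only position 1 (and all 7 values in {brown, green, orange, pink, purple, red, teal} must be used), so position 1 = brown.
The 6 still-open variables together cover exactly {green, orange, pink, purple, red, teal} — 6 values for 6 variables — and orange appears only in position 6's list, so position 6 = orange.
The 5 still-open variables together cover exactly {green, pink, purple, red, teal} — 5 values for 5 variables — and teal appears only in position 4's list, so position 4 = teal.
The 2 variables position 3 and position 5 are confined to {green, purple}, which locks those values in; drop them from position 2, position 7.
Determined: position 1=brown, position 4=teal, position 6=orange. The other positions each still have more than one consistent value. That makes 3.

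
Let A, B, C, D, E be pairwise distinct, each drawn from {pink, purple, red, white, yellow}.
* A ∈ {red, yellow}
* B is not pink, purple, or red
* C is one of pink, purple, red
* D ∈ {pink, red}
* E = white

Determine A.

E must be white (only option left). So B can't be white.
B has just one choice, so B = yellow. Strike yellow from A.
So A = red.

red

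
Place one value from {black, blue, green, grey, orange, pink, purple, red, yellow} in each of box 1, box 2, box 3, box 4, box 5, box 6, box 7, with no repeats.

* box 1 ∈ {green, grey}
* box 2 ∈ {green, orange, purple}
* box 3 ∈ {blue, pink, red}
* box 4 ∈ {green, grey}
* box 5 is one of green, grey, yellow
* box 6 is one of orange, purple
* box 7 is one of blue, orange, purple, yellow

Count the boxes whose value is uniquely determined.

2

box 1 and box 4 share exactly the 2 values {green, grey}; by pigeonhole those values go to them, so strike green, grey from box 2, box 5.
That leaves box 5 = yellow. So box 7 can't be yellow.
The 2 variables box 2 and box 6 are confined to {orange, purple}, which locks those values in; drop them from box 7.
That leaves box 7 = blue. Eliminate blue elsewhere: box 3.
Determined: box 5=yellow, box 7=blue. The other boxes each still have more than one consistent value. That makes 2.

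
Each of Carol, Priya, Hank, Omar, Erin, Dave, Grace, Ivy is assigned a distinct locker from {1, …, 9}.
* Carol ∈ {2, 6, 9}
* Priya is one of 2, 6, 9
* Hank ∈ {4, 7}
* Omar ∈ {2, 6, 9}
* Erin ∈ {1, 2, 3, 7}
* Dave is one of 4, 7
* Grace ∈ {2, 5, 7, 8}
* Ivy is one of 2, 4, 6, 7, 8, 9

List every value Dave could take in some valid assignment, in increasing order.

Hank and Dave between them cover only {4, 7} — a naked pair. Remove those values from Erin, Grace, Ivy.
Carol, Priya, Omar between them cover only {2, 6, 9} — a naked triple. Remove those values from Erin, Grace, Ivy.
Ivy has just one choice, so Ivy = 8. So Grace can't be 8.
Grace must be 5 (only option left).
No further eliminations apply; Dave can still be any of 4, 7.

4, 7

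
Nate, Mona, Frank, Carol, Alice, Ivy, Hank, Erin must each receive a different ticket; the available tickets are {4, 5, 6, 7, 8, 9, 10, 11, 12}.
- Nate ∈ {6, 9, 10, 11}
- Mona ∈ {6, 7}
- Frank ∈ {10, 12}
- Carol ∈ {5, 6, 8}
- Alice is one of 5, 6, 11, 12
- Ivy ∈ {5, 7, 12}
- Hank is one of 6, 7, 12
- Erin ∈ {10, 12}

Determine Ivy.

5

The 8 variables draw from only 8 values {5, 6, 7, 8, 9, 10, 11, 12}, so each is used; only Carol can be 8, hence Carol = 8.
The 7 still-open variables together cover exactly {5, 6, 7, 9, 10, 11, 12} — 7 values for 7 variables — and 9 appears only in Nate's list, so Nate = 9.
The 6 still-open variables draw from only 6 values {5, 6, 7, 10, 11, 12}, so each is used; only Alice can be 11, hence Alice = 11.
The 5 still-open variables together cover exactly {5, 6, 7, 10, 12} — 5 values for 5 variables — and 5 appears only in Ivy's list, so Ivy = 5.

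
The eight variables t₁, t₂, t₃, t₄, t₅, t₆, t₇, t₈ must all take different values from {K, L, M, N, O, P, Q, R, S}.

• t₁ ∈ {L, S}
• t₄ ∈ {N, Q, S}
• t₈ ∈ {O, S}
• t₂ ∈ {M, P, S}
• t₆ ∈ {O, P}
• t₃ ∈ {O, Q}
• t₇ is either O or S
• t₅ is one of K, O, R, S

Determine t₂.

t₇ and t₈ between them cover only {O, S} — a naked pair. Remove those values from t₁, t₂, t₃, t₄, t₅, t₆.
t₁ has just one choice, so t₁ = L.
t₃ must be Q (only option left). Remove Q from t₄.
t₄ must be N (only option left).
That leaves t₆ = P. So t₂ can't be P.
So t₂ = M.

M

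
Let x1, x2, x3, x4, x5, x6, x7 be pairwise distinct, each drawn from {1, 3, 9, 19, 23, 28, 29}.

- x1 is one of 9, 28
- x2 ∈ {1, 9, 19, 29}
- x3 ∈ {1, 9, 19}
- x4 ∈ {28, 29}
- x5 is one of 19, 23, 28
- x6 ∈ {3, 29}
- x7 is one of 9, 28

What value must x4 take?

Among the 7 variables, 3 fits only x6 (and all 7 values in {1, 3, 9, 19, 23, 28, 29} must be used), so x6 = 3.
The 6 still-open variables draw from only 6 values {1, 9, 19, 23, 28, 29}, so each is used; only x5 can be 23, hence x5 = 23.
x1 and x7 share exactly the 2 values {9, 28}; by pigeonhole those values go to them, so strike 9, 28 from x2, x3, x4.
So x4 = 29.

29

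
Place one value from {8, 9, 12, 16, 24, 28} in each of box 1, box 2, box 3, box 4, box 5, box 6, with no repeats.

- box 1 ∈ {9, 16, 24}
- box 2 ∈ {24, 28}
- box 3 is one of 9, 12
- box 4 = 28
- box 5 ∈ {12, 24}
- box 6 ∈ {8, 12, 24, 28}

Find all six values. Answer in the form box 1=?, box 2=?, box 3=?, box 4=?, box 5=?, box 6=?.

box 1=16, box 2=24, box 3=9, box 4=28, box 5=12, box 6=8

box 4 has just one choice, so box 4 = 28. So box 2, box 6 can't be 28.
box 2 has just one choice, so box 2 = 24. Strike 24 from box 1, box 5, box 6.
box 5 has just one choice, so box 5 = 12. So box 3, box 6 can't be 12.
box 6 must be 8 (only option left).
That leaves box 3 = 9. So box 1 can't be 9.
box 1 must be 16 (only option left).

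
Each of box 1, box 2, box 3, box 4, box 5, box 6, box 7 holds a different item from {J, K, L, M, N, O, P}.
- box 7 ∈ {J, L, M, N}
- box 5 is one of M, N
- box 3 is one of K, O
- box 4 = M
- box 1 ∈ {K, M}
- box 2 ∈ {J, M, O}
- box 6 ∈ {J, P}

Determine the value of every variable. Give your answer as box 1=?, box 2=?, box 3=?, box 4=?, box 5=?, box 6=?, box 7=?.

box 1=K, box 2=J, box 3=O, box 4=M, box 5=N, box 6=P, box 7=L

box 4 has just one choice, so box 4 = M. So box 1, box 2, box 5, box 7 can't be M.
box 5 must be N (only option left). Eliminate N elsewhere: box 7.
box 1 must be K (only option left). Strike K from box 3.
box 3's domain is down to {O}, so box 3 = O. So box 2 can't be O.
box 2 must be J (only option left). Eliminate J elsewhere: box 6, box 7.
box 6's domain is down to {P}, so box 6 = P.
box 7's domain is down to {L}, so box 7 = L.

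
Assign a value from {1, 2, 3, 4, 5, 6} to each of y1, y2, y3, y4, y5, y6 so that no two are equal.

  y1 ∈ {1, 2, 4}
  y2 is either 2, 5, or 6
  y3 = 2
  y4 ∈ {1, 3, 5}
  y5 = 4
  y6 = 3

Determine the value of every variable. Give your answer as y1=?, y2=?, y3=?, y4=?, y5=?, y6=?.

y1=1, y2=6, y3=2, y4=5, y5=4, y6=3

y3 has just one choice, so y3 = 2. So y1, y2 can't be 2.
That leaves y5 = 4. So y1 can't be 4.
y6's domain is down to {3}, so y6 = 3. Strike 3 from y4.
y1 has just one choice, so y1 = 1. So y4 can't be 1.
y4's domain is down to {5}, so y4 = 5. Remove 5 from y2.
y2's domain is down to {6}, so y2 = 6.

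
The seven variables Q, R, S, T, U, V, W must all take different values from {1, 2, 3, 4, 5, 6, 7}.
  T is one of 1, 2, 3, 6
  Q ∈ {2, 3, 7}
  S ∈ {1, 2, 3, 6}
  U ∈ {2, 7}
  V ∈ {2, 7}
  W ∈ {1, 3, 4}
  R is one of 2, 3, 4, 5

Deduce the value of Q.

3

Among the 7 variables, 5 fits only R (and all 7 values in {1, 2, 3, 4, 5, 6, 7} must be used), so R = 5.
The 6 still-open variables draw from only 6 values {1, 2, 3, 4, 6, 7}, so each is used; only W can be 4, hence W = 4.
U and V share exactly the 2 values {2, 7}; by pigeonhole those values go to them, so strike 2, 7 from Q, S, T.
So Q = 3.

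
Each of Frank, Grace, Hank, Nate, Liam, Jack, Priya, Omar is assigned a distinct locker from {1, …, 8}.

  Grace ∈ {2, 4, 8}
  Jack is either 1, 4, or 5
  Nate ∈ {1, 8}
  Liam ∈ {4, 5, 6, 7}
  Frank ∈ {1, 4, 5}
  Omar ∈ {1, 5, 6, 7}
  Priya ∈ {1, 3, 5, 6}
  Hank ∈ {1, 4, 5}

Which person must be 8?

Nate

The 8 variables together cover exactly {1, 2, 3, 4, 5, 6, 7, 8} — 8 values for 8 variables — and 2 appears only in Grace's list, so Grace = 2.
The 7 still-open variables together cover exactly {1, 3, 4, 5, 6, 7, 8} — 7 values for 7 variables — and 3 appears only in Priya's list, so Priya = 3.
The 6 still-open variables draw from only 6 values {1, 4, 5, 6, 7, 8}, so each is used; only Nate can be 8, hence Nate = 8.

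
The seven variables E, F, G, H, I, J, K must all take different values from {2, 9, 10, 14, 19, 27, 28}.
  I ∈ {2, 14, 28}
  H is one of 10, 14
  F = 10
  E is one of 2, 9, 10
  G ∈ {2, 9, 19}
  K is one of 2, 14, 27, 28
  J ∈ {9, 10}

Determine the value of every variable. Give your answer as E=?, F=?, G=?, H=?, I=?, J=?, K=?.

F must be 10 (only option left). Strike 10 from E, H, J.
H's domain is down to {14}, so H = 14. Strike 14 from I, K.
J's domain is down to {9}, so J = 9. Eliminate 9 elsewhere: E, G.
That leaves E = 2. Remove 2 from G, I, K.
That leaves G = 19.
I has just one choice, so I = 28. Remove 28 from K.
That leaves K = 27.

E=2, F=10, G=19, H=14, I=28, J=9, K=27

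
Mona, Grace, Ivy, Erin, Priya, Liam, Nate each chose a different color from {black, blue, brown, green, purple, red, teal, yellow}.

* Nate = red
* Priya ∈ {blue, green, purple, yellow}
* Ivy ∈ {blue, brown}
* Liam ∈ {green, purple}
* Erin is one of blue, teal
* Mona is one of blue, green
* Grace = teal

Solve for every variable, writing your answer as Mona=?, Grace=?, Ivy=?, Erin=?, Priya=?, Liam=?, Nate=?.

Grace's domain is down to {teal}, so Grace = teal. Eliminate teal elsewhere: Erin.
That leaves Erin = blue. Eliminate blue elsewhere: Mona, Ivy, Priya.
Nate must be red (only option left).
Mona must be green (only option left). Remove green from Priya, Liam.
Ivy has just one choice, so Ivy = brown.
That leaves Liam = purple. Remove purple from Priya.
Priya must be yellow (only option left).

Mona=green, Grace=teal, Ivy=brown, Erin=blue, Priya=yellow, Liam=purple, Nate=red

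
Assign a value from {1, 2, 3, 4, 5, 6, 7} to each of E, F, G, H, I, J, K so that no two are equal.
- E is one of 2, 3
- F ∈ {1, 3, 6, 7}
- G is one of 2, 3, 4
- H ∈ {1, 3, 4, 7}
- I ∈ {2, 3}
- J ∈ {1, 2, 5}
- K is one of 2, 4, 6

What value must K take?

The 7 variables together cover exactly {1, 2, 3, 4, 5, 6, 7} — 7 values for 7 variables — and 5 appears only in J's list, so J = 5.
E and I share exactly the 2 values {2, 3}; by pigeonhole those values go to them, so strike 2, 3 from F, G, H, K.
G must be 4 (only option left). Eliminate 4 elsewhere: H, K.
So K = 6.

6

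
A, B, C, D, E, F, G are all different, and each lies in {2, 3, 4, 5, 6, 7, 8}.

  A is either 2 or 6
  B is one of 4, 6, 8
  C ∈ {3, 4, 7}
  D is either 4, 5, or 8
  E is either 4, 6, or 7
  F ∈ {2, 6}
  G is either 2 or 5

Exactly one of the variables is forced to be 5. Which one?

The 7 variables draw from only 7 values {2, 3, 4, 5, 6, 7, 8}, so each is used; only C can be 3, hence C = 3.
The 6 still-open variables draw from only 6 values {2, 4, 5, 6, 7, 8}, so each is used; only E can be 7, hence E = 7.
A and F share exactly the 2 values {2, 6}; by pigeonhole those values go to them, so strike 2, 6 from B, G.
So 5 goes to G.

G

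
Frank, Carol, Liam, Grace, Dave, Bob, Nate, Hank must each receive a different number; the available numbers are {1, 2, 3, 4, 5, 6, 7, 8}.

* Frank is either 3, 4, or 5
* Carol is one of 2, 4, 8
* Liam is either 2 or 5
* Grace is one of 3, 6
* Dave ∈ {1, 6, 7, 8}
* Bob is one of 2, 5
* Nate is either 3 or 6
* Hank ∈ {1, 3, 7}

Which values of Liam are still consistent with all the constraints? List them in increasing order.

Liam and Bob share exactly the 2 values {2, 5}; by pigeonhole those values go to them, so strike 2, 5 from Frank, Carol.
Grace and Nate between them cover only {3, 6} — a naked pair. Remove those values from Frank, Dave, Hank.
Frank has just one choice, so Frank = 4. Strike 4 from Carol.
Carol has just one choice, so Carol = 8. So Dave can't be 8.
No further eliminations apply; Liam can still be any of 2, 5.

2, 5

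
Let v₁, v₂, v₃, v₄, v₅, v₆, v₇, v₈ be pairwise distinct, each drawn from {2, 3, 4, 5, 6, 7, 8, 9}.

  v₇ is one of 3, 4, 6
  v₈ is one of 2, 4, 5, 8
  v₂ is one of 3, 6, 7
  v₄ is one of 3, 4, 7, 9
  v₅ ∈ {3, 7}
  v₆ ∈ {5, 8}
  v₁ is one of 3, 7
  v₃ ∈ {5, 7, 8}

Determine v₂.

The 8 variables together cover exactly {2, 3, 4, 5, 6, 7, 8, 9} — 8 values for 8 variables — and 2 appears only in v₈'s list, so v₈ = 2.
The 7 still-open variables draw from only 7 values {3, 4, 5, 6, 7, 8, 9}, so each is used; only v₄ can be 9, hence v₄ = 9.
The 6 still-open variables draw from only 6 values {3, 4, 5, 6, 7, 8}, so each is used; only v₇ can be 4, hence v₇ = 4.
Among the 5 still-open variables, 6 fits only v₂ (and all 5 values in {3, 5, 6, 7, 8} must be used), so v₂ = 6.

6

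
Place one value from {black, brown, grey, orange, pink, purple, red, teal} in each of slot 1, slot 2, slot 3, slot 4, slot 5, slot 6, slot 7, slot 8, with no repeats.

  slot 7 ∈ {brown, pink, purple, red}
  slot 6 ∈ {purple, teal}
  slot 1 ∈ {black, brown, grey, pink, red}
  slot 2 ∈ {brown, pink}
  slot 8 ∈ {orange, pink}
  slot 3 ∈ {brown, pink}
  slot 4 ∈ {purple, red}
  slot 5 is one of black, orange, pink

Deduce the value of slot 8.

orange

The 8 variables together cover exactly {black, brown, grey, orange, pink, purple, red, teal} — 8 values for 8 variables — and grey appears only in slot 1's list, so slot 1 = grey.
Among the 7 still-open variables, black fits only slot 5 (and all 7 values in {black, brown, orange, pink, purple, red, teal} must be used), so slot 5 = black.
Among the 6 still-open variables, orange fits only slot 8 (and all 6 values in {brown, orange, pink, purple, red, teal} must be used), so slot 8 = orange.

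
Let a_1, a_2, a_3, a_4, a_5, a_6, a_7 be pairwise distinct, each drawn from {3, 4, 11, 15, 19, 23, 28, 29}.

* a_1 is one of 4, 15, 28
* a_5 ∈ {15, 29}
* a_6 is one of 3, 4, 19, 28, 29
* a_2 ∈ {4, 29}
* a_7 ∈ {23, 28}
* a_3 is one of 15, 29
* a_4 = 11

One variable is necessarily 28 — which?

a_4 has just one choice, so a_4 = 11.
a_3 and a_5 between them cover only {15, 29} — a naked pair. Remove those values from a_1, a_2, a_6.
a_2's domain is down to {4}, so a_2 = 4. Eliminate 4 elsewhere: a_1, a_6.
So 28 goes to a_1.

a_1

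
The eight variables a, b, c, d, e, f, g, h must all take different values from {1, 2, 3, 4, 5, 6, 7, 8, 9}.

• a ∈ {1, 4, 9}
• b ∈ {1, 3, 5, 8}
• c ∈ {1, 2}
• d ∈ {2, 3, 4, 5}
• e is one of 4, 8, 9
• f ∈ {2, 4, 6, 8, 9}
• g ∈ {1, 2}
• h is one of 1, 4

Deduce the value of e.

8

The 8 variables together cover exactly {1, 2, 3, 4, 5, 6, 8, 9} — 8 values for 8 variables — and 6 appears only in f's list, so f = 6.
c and g between them cover only {1, 2} — a naked pair. Remove those values from a, b, d, h.
h has just one choice, so h = 4. Remove 4 from a, d, e.
That leaves a = 9. Strike 9 from e.
So e = 8.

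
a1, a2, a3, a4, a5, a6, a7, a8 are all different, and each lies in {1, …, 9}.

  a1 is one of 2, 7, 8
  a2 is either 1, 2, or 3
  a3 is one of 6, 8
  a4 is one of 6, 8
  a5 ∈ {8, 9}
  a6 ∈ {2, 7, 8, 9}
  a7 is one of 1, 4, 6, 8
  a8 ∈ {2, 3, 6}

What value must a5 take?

9

The 8 variables draw from only 8 values {1, 2, 3, 4, 6, 7, 8, 9}, so each is used; only a7 can be 4, hence a7 = 4.
The 7 still-open variables draw from only 7 values {1, 2, 3, 6, 7, 8, 9}, so each is used; only a2 can be 1, hence a2 = 1.
The 6 still-open variables draw from only 6 values {2, 3, 6, 7, 8, 9}, so each is used; only a8 can be 3, hence a8 = 3.
The 2 variables a3 and a4 are confined to {6, 8}, which locks those values in; drop them from a1, a5, a6.
So a5 = 9.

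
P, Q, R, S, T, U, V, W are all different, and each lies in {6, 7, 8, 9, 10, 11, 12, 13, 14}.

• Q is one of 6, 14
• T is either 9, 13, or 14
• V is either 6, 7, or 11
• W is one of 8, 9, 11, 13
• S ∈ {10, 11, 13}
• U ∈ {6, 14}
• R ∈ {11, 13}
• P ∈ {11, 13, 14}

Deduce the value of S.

The 8 variables together cover exactly {6, 7, 8, 9, 10, 11, 13, 14} — 8 values for 8 variables — and 7 appears only in V's list, so V = 7.
The 7 still-open variables draw from only 7 values {6, 8, 9, 10, 11, 13, 14}, so each is used; only W can be 8, hence W = 8.
The 6 still-open variables together cover exactly {6, 9, 10, 11, 13, 14} — 6 values for 6 variables — and 9 appears only in T's list, so T = 9.
The 5 still-open variables together cover exactly {6, 10, 11, 13, 14} — 5 values for 5 variables — and 10 appears only in S's list, so S = 10.

10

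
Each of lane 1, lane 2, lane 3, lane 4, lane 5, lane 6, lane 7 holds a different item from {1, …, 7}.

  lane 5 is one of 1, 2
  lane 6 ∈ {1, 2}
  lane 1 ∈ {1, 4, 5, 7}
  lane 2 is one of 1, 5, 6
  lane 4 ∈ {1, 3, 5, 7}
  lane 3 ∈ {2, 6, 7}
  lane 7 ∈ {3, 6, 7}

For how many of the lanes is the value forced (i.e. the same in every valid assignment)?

1

Among the 7 variables, 4 fits only lane 1 (and all 7 values in {1, 2, 3, 4, 5, 6, 7} must be used), so lane 1 = 4.
lane 5 and lane 6 between them cover only {1, 2} — a naked pair. Remove those values from lane 2, lane 3, lane 4.
Determined: lane 1=4. The other lanes each still have more than one consistent value. That makes 1.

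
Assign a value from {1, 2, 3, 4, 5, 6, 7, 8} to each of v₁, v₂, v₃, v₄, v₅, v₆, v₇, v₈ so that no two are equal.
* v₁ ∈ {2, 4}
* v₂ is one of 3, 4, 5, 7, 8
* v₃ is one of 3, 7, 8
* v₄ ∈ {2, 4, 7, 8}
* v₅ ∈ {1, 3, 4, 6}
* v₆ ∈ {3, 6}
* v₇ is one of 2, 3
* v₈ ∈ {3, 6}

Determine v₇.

The 8 variables draw from only 8 values {1, 2, 3, 4, 5, 6, 7, 8}, so each is used; only v₅ can be 1, hence v₅ = 1.
The 7 still-open variables together cover exactly {2, 3, 4, 5, 6, 7, 8} — 7 values for 7 variables — and 5 appears only in v₂'s list, so v₂ = 5.
The 2 variables v₆ and v₈ are confined to {3, 6}, which locks those values in; drop them from v₃, v₇.
So v₇ = 2.

2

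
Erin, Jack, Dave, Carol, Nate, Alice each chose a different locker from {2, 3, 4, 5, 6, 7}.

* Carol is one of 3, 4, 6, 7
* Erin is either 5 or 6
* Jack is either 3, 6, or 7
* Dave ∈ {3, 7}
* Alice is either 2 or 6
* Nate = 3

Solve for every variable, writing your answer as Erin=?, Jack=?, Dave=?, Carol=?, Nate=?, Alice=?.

Erin=5, Jack=6, Dave=7, Carol=4, Nate=3, Alice=2

Nate's domain is down to {3}, so Nate = 3. So Jack, Dave, Carol can't be 3.
Dave must be 7 (only option left). So Jack, Carol can't be 7.
Jack must be 6 (only option left). Eliminate 6 elsewhere: Erin, Carol, Alice.
That leaves Carol = 4.
That leaves Alice = 2.
Erin has just one choice, so Erin = 5.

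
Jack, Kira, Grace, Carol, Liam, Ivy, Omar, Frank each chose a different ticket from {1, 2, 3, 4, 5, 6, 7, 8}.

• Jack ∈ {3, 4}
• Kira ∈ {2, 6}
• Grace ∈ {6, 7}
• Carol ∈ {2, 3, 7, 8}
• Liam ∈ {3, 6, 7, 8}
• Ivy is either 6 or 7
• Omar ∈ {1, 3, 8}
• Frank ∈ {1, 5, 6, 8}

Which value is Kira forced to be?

2

Among the 8 variables, 4 fits only Jack (and all 8 values in {1, 2, 3, 4, 5, 6, 7, 8} must be used), so Jack = 4.
The 7 still-open variables together cover exactly {1, 2, 3, 5, 6, 7, 8} — 7 values for 7 variables — and 5 appears only in Frank's list, so Frank = 5.
Among the 6 still-open variables, 1 fits only Omar (and all 6 values in {1, 2, 3, 6, 7, 8} must be used), so Omar = 1.
Grace and Ivy share exactly the 2 values {6, 7}; by pigeonhole those values go to them, so strike 6, 7 from Kira, Carol, Liam.
So Kira = 2.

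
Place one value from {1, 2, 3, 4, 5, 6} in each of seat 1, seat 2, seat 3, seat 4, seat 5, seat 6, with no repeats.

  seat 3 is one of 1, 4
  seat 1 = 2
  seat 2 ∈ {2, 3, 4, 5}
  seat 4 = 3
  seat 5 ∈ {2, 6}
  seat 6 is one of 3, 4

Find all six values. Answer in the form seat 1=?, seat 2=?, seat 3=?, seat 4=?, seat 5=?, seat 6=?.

seat 1=2, seat 2=5, seat 3=1, seat 4=3, seat 5=6, seat 6=4

seat 1's domain is down to {2}, so seat 1 = 2. Remove 2 from seat 2, seat 5.
That leaves seat 4 = 3. Strike 3 from seat 2, seat 6.
seat 5 must be 6 (only option left).
seat 6 must be 4 (only option left). So seat 2, seat 3 can't be 4.
seat 2's domain is down to {5}, so seat 2 = 5.
seat 3's domain is down to {1}, so seat 3 = 1.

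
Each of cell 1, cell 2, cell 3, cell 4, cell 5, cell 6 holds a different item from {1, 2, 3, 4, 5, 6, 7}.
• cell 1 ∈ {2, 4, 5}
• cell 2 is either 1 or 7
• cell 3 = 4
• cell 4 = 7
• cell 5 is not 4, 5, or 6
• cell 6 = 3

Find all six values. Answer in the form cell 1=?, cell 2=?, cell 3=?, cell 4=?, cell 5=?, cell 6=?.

cell 3's domain is down to {4}, so cell 3 = 4. Remove 4 from cell 1.
cell 4 has just one choice, so cell 4 = 7. Strike 7 from cell 2, cell 5.
That leaves cell 6 = 3. Strike 3 from cell 5.
cell 2's domain is down to {1}, so cell 2 = 1. Strike 1 from cell 5.
cell 5's domain is down to {2}, so cell 5 = 2. Remove 2 from cell 1.
That leaves cell 1 = 5.

cell 1=5, cell 2=1, cell 3=4, cell 4=7, cell 5=2, cell 6=3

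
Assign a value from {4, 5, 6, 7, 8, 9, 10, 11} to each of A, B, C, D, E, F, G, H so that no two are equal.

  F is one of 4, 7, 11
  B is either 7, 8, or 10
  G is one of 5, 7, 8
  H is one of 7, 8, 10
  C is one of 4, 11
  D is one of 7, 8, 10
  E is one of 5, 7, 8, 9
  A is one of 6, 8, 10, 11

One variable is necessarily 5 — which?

G

Among the 8 variables, 6 fits only A (and all 8 values in {4, 5, 6, 7, 8, 9, 10, 11} must be used), so A = 6.
Among the 7 still-open variables, 9 fits only E (and all 7 values in {4, 5, 7, 8, 9, 10, 11} must be used), so E = 9.
The 6 still-open variables draw from only 6 values {4, 5, 7, 8, 10, 11}, so each is used; only G can be 5, hence G = 5.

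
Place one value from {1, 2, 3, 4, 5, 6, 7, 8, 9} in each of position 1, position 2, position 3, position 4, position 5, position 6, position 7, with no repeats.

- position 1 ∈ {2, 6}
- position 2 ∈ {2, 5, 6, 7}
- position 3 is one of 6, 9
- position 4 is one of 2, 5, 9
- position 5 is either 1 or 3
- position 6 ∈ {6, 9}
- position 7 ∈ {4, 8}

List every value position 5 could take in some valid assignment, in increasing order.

position 3 and position 6 between them cover only {6, 9} — a naked pair. Remove those values from position 1, position 2, position 4.
That leaves position 1 = 2. So position 2, position 4 can't be 2.
position 4 must be 5 (only option left). Strike 5 from position 2.
That leaves position 2 = 7.
No further eliminations apply; position 5 can still be any of 1, 3.

1, 3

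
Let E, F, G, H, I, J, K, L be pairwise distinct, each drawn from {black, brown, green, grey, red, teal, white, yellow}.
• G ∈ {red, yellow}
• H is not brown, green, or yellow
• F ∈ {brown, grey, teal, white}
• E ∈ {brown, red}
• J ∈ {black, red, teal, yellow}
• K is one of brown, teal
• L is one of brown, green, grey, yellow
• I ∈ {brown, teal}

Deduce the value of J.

black

Among the 8 variables, green fits only L (and all 8 values in {black, brown, green, grey, red, teal, white, yellow} must be used), so L = green.
I and K between them cover only {brown, teal} — a naked pair. Remove those values from E, F, H, J.
E has just one choice, so E = red. Remove red from G, H, J.
That leaves G = yellow. Strike yellow from J.
So J = black.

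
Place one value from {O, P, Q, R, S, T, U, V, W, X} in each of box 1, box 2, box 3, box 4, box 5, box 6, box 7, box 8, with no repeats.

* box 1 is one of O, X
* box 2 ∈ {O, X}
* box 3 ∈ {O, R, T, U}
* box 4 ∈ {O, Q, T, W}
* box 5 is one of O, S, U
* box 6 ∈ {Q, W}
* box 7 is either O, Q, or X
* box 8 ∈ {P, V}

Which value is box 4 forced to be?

box 1 and box 2 share exactly the 2 values {O, X}; by pigeonhole those values go to them, so strike O, X from box 3, box 4, box 5, box 7.
box 7's domain is down to {Q}, so box 7 = Q. Strike Q from box 4, box 6.
box 6 has just one choice, so box 6 = W. Remove W from box 4.
So box 4 = T.

T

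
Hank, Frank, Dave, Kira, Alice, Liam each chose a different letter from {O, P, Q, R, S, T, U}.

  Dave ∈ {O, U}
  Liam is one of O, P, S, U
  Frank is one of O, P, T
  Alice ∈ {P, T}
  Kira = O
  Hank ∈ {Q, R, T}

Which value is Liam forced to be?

S

Kira has just one choice, so Kira = O. Eliminate O elsewhere: Frank, Dave, Liam.
Dave must be U (only option left). Remove U from Liam.
The 2 variables Frank and Alice are confined to {P, T}, which locks those values in; drop them from Hank, Liam.
So Liam = S.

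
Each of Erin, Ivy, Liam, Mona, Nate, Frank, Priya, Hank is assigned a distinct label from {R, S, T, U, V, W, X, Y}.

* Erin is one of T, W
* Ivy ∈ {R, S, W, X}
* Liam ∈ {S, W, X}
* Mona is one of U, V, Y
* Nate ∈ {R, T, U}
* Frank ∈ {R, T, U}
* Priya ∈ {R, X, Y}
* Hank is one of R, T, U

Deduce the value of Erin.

The 8 variables draw from only 8 values {R, S, T, U, V, W, X, Y}, so each is used; only Mona can be V, hence Mona = V.
Among the 7 still-open variables, Y fits only Priya (and all 7 values in {R, S, T, U, W, X, Y} must be used), so Priya = Y.
Nate, Frank, Hank share exactly the 3 values {R, T, U}; by pigeonhole those values go to them, so strike R, T, U from Erin, Ivy.
So Erin = W.

W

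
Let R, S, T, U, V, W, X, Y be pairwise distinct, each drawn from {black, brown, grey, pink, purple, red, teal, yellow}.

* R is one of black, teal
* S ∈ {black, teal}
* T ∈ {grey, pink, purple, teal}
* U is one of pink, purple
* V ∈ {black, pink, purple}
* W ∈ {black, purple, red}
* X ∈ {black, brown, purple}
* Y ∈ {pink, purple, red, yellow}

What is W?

red

Among the 8 variables, brown fits only X (and all 8 values in {black, brown, grey, pink, purple, red, teal, yellow} must be used), so X = brown.
The 7 still-open variables draw from only 7 values {black, grey, pink, purple, red, teal, yellow}, so each is used; only T can be grey, hence T = grey.
Among the 6 still-open variables, yellow fits only Y (and all 6 values in {black, pink, purple, red, teal, yellow} must be used), so Y = yellow.
The 5 still-open variables draw from only 5 values {black, pink, purple, red, teal}, so each is used; only W can be red, hence W = red.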